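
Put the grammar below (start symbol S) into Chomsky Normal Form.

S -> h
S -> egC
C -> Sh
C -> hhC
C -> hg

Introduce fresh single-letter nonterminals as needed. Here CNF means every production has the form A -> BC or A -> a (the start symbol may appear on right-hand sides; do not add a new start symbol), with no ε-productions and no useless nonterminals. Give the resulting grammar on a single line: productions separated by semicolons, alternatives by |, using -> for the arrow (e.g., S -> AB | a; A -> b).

No ε-productions.
No unit productions to eliminate.
TERM: introduce D -> e, B -> g, A -> h and substitute in every rule of length ≥2.
BIN: C -> AAC becomes C -> AE, E -> AC; S -> DBC becomes S -> DF, F -> BC.

S -> h | DF; A -> h; B -> g; C -> AB | AE | SA; D -> e; E -> AC; F -> BC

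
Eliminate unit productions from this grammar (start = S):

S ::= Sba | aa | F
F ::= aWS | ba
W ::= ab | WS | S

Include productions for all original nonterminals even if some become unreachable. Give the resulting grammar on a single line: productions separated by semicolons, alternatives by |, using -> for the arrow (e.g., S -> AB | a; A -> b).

Unit productions: S->F, W->S.
Unit pairs (A ⇒* B via units): (S,F), (W,F), (W,S).
S: inherits non-unit rules of {F, S} → Sba | aWS | aa | ba.
F: inherits non-unit rules of {F} → aWS | ba.
W: inherits non-unit rules of {F, S, W} → Sba | WS | aWS | aa | ab | ba.

S -> aa | ba | Sba | aWS; F -> ba | aWS; W -> WS | aa | ab | ba | Sba | aWS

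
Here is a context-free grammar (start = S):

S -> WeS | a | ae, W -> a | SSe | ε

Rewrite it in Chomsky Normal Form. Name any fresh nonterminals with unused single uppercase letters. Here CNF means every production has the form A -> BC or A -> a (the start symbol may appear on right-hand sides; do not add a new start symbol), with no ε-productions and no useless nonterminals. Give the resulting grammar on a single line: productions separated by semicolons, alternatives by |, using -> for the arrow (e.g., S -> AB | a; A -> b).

Nullable: {W}; after ε-elimination: S -> a | ae | eS | WeS; W -> a | SSe.
No unit productions to eliminate.
TERM: introduce B -> a, A -> e and substitute in every rule of length ≥2.
BIN: S -> WAS becomes S -> WC, C -> AS; W -> SSA becomes W -> SD, D -> SA.

S -> a | AS | BA | WC; A -> e; B -> a; C -> AS; D -> SA; W -> a | SD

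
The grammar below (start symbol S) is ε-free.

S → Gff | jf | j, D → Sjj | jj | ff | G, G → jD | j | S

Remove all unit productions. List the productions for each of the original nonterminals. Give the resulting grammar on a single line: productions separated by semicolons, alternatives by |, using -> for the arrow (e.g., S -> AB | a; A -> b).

Unit productions: D->G, G->S.
Unit pairs (A ⇒* B via units): (D,G), (D,S), (G,S).
S: inherits non-unit rules of {S} → Gff | j | jf.
D: inherits non-unit rules of {D, G, S} → Gff | Sjj | ff | j | jD | jf | jj.
G: inherits non-unit rules of {G, S} → Gff | j | jD | jf.

S -> j | jf | Gff; D -> j | ff | jD | jf | jj | Gff | Sjj; G -> j | jD | jf | Gff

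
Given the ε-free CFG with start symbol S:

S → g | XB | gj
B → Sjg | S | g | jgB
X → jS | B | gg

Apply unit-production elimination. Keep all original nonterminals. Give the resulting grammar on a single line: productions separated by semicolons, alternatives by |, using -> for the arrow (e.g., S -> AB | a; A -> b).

Unit productions: B->S, X->B.
Unit pairs (A ⇒* B via units): (B,S), (X,B), (X,S).
S: inherits non-unit rules of {S} → XB | g | gj.
B: inherits non-unit rules of {B, S} → Sjg | XB | g | gj | jgB.
X: inherits non-unit rules of {B, S, X} → Sjg | XB | g | gg | gj | jS | jgB.

S -> g | XB | gj; B -> g | XB | gj | Sjg | jgB; X -> g | XB | gg | gj | jS | Sjg | jgB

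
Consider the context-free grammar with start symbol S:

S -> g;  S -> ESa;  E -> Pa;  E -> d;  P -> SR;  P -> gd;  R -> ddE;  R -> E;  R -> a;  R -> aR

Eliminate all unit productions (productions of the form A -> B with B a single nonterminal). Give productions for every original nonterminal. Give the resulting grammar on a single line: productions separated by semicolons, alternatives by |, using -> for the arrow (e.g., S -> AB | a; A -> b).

S -> g | ESa; E -> d | Pa; P -> SR | gd; R -> a | d | Pa | aR | ddE

Unit productions: R->E.
Unit pairs (A ⇒* B via units): (R,E).
S: inherits non-unit rules of {S} → ESa | g.
E: inherits non-unit rules of {E} → Pa | d.
P: inherits non-unit rules of {P} → SR | gd.
R: inherits non-unit rules of {E, R} → Pa | a | aR | d | ddE.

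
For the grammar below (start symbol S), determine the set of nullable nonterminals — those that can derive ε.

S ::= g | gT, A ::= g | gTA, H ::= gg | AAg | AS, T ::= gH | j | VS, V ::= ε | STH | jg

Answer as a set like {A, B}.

Directly nullable (have an ε-rule): {V}.
Not nullable: A, H, S, T — each has a terminal in every rule's right-hand side or depends on a non-nullable symbol.

{V}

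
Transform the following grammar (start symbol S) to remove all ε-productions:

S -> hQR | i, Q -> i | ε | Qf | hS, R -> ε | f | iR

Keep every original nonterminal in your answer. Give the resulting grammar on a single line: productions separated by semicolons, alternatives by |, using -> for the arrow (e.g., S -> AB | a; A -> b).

Nullable set: {Q, R}.
S -> hQR: Q, R nullable, giving h | hQ | hQR | hR.
Drop Q -> ε.
Q -> Qf: Q nullable, giving Qf | f.
Drop R -> ε.
R -> iR: R nullable, giving i | iR.
Unchanged (no nullable symbols): S -> i; Q -> hS; Q -> i; R -> f.

S -> h | i | hQ | hR | hQR; Q -> f | i | Qf | hS; R -> f | i | iR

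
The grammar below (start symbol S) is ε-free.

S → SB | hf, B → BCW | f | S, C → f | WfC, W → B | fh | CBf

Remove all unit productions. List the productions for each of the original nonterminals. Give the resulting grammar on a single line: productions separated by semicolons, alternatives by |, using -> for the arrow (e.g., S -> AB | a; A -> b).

S -> SB | hf; B -> f | SB | hf | BCW; C -> f | WfC; W -> f | SB | fh | hf | BCW | CBf

Unit productions: B->S, W->B.
Unit pairs (A ⇒* B via units): (B,S), (W,B), (W,S).
S: inherits non-unit rules of {S} → SB | hf.
B: inherits non-unit rules of {B, S} → BCW | SB | f | hf.
C: inherits non-unit rules of {C} → WfC | f.
W: inherits non-unit rules of {B, S, W} → BCW | CBf | SB | f | fh | hf.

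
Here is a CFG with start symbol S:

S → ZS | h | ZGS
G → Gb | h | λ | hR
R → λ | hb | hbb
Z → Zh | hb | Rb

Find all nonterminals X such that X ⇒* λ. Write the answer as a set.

Directly nullable (have an ε-rule): {G, R}.
Not nullable: S, Z — each has a terminal in every rule's right-hand side or depends on a non-nullable symbol.

{G, R}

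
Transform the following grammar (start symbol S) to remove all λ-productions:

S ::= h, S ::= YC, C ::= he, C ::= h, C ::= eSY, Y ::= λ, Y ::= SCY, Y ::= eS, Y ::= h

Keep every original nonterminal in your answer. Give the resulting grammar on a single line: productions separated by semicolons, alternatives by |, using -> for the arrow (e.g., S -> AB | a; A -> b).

Nullable set: {Y}.
S -> YC: Y nullable, giving C | YC.
C -> eSY: Y nullable, giving eS | eSY.
Drop Y -> λ.
Y -> SCY: Y nullable, giving SC | SCY.
Unchanged (no nullable symbols): S -> h; C -> h; C -> he; Y -> eS; Y -> h.

S -> C | h | YC; C -> h | eS | he | eSY; Y -> h | SC | eS | SCY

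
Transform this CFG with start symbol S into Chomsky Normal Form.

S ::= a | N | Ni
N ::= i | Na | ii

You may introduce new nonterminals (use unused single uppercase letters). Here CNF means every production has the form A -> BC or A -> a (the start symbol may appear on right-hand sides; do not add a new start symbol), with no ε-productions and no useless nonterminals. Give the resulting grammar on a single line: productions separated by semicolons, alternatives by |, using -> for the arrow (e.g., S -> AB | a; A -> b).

S -> a | i | BB | NA | NB; A -> a; B -> i; N -> i | BB | NA

No ε-productions.
After unit-elimination: S -> a | i | Na | Ni | ii; N -> i | Na | ii.
TERM: introduce A -> a, B -> i and substitute in every rule of length ≥2.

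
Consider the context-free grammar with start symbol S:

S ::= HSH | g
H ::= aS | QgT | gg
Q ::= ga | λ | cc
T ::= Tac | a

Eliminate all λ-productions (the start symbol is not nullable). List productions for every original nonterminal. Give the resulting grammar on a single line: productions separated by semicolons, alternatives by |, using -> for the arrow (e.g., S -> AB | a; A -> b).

Nullable set: {Q}.
H -> QgT: Q nullable, giving QgT | gT.
Drop Q -> λ.
Unchanged (no nullable symbols): S -> HSH; S -> g; H -> aS; H -> gg; Q -> cc; Q -> ga; T -> Tac; T -> a.

S -> g | HSH; H -> aS | gT | gg | QgT; Q -> cc | ga; T -> a | Tac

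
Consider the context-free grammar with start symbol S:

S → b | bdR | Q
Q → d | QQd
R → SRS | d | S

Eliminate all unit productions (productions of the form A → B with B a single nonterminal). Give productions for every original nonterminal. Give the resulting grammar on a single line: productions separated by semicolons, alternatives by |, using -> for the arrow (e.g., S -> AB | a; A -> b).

S -> b | d | QQd | bdR; Q -> d | QQd; R -> b | d | QQd | SRS | bdR

Unit productions: R->S, S->Q.
Unit pairs (A ⇒* B via units): (R,Q), (R,S), (S,Q).
S: inherits non-unit rules of {Q, S} → QQd | b | bdR | d.
Q: inherits non-unit rules of {Q} → QQd | d.
R: inherits non-unit rules of {Q, R, S} → QQd | SRS | b | bdR | d.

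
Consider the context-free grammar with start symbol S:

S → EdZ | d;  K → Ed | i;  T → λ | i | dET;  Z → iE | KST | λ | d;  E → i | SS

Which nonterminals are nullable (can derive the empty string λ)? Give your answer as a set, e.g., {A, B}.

Directly nullable (have an ε-rule): {T, Z}.
Not nullable: E, K, S — each has a terminal in every rule's right-hand side or depends on a non-nullable symbol.

{T, Z}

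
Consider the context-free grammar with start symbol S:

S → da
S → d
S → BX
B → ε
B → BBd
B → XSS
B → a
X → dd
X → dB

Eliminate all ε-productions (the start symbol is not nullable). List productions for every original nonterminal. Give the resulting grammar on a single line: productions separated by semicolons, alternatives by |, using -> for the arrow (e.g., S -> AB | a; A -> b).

S -> X | d | BX | da; B -> a | d | Bd | BBd | XSS; X -> d | dB | dd

Nullable set: {B}.
S -> BX: B nullable, giving BX | X.
Drop B -> ε.
B -> BBd: B, B nullable, giving BBd | Bd | d.
X -> dB: B nullable, giving d | dB.
Unchanged (no nullable symbols): S -> d; S -> da; B -> XSS; B -> a; X -> dd.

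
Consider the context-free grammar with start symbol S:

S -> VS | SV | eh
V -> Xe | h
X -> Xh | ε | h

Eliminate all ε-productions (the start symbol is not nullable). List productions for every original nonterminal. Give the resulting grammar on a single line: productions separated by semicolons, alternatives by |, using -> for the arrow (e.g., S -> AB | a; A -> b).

S -> SV | VS | eh; V -> e | h | Xe; X -> h | Xh

Nullable set: {X}.
V -> Xe: X nullable, giving Xe | e.
Drop X -> ε.
X -> Xh: X nullable, giving Xh | h.
Unchanged (no nullable symbols): S -> SV; S -> VS; S -> eh; V -> h; X -> h.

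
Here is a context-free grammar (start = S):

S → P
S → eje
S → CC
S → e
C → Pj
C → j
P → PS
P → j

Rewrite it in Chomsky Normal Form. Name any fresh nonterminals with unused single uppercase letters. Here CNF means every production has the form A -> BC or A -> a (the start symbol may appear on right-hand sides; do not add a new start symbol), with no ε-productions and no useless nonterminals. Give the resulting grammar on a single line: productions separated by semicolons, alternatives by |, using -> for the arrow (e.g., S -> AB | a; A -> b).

S -> e | j | BD | CC | PS; A -> j; B -> e; C -> j | PA; D -> AB; P -> j | PS

No ε-productions.
After unit-elimination: S -> e | j | CC | PS | eje; C -> j | Pj; P -> j | PS.
TERM: introduce B -> e, A -> j and substitute in every rule of length ≥2.
BIN: S -> BAB becomes S -> BD, D -> AB.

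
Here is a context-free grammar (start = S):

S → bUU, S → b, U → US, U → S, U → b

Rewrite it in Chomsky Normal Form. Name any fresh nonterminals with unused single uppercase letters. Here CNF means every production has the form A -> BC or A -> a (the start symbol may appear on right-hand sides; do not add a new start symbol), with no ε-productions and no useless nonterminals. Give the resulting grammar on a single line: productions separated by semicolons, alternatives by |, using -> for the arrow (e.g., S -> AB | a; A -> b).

No ε-productions.
After unit-elimination: S -> b | bUU; U -> b | US | bUU.
TERM: introduce A -> b and substitute in every rule of length ≥2.
BIN: S -> AUU becomes S -> AB, B -> UU; U -> AUU becomes U -> AC, C -> UU.

S -> b | AB; A -> b; B -> UU; C -> UU; U -> b | AC | US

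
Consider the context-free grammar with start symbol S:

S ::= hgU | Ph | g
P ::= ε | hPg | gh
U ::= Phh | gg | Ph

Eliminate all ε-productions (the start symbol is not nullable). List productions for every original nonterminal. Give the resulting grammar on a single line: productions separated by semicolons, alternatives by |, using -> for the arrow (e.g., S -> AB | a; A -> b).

Nullable set: {P}.
S -> Ph: P nullable, giving Ph | h.
Drop P -> ε.
P -> hPg: P nullable, giving hPg | hg.
U -> Ph: P nullable, giving Ph | h.
U -> Phh: P nullable, giving Phh | hh.
Unchanged (no nullable symbols): S -> g; S -> hgU; P -> gh; U -> gg.

S -> g | h | Ph | hgU; P -> gh | hg | hPg; U -> h | Ph | gg | hh | Phh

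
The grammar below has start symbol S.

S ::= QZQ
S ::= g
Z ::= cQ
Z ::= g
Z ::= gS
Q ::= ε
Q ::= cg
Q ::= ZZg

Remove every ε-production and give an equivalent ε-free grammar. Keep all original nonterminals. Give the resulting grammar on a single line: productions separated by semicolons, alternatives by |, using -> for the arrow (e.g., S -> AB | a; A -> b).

S -> Z | g | QZ | ZQ | QZQ; Q -> cg | ZZg; Z -> c | g | cQ | gS

Nullable set: {Q}.
S -> QZQ: Q, Q nullable, giving QZ | QZQ | Z | ZQ.
Drop Q -> ε.
Z -> cQ: Q nullable, giving c | cQ.
Unchanged (no nullable symbols): S -> g; Q -> ZZg; Q -> cg; Z -> g; Z -> gS.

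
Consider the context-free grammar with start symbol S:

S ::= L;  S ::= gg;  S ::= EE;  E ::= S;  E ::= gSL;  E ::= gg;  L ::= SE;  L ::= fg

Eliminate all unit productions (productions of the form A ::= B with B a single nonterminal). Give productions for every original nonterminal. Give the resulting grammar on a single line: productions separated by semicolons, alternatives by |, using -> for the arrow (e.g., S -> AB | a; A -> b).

Unit productions: E->S, S->L.
Unit pairs (A ⇒* B via units): (E,L), (E,S), (S,L).
S: inherits non-unit rules of {L, S} → EE | SE | fg | gg.
E: inherits non-unit rules of {E, L, S} → EE | SE | fg | gSL | gg.
L: inherits non-unit rules of {L} → SE | fg.

S -> EE | SE | fg | gg; E -> EE | SE | fg | gg | gSL; L -> SE | fg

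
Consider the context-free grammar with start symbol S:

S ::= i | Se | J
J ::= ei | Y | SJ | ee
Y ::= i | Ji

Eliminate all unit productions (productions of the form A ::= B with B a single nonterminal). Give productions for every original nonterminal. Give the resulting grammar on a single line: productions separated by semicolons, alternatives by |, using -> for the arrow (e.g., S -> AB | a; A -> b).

Unit productions: J->Y, S->J.
Unit pairs (A ⇒* B via units): (J,Y), (S,J), (S,Y).
S: inherits non-unit rules of {J, S, Y} → Ji | SJ | Se | ee | ei | i.
J: inherits non-unit rules of {J, Y} → Ji | SJ | ee | ei | i.
Y: inherits non-unit rules of {Y} → Ji | i.

S -> i | Ji | SJ | Se | ee | ei; J -> i | Ji | SJ | ee | ei; Y -> i | Ji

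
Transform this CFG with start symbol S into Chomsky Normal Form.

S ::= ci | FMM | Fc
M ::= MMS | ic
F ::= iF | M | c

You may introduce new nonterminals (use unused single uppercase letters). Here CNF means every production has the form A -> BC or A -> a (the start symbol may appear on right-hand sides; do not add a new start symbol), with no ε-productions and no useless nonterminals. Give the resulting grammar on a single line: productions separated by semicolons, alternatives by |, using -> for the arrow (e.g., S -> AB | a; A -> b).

No ε-productions.
After unit-elimination: S -> Fc | ci | FMM; F -> c | iF | ic | MMS; M -> ic | MMS.
TERM: introduce B -> c, A -> i and substitute in every rule of length ≥2.
BIN: F -> MMS becomes F -> MC, C -> MS; M -> MMS becomes M -> MD, D -> MS; S -> FMM becomes S -> FE, E -> MM.

S -> BA | FB | FE; A -> i; B -> c; C -> MS; D -> MS; E -> MM; F -> c | AB | AF | MC; M -> AB | MD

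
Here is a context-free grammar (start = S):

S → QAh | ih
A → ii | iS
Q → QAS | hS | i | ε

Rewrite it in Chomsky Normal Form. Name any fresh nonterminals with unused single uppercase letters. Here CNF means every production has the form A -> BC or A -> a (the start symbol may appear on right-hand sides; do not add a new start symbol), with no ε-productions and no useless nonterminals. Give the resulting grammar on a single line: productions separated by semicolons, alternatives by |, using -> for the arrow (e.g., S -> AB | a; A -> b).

Nullable: {Q}; after ε-elimination: S -> Ah | ih | QAh; A -> iS | ii; Q -> i | AS | hS | QAS.
No unit productions to eliminate.
TERM: introduce C -> h, B -> i and substitute in every rule of length ≥2.
BIN: Q -> QAS becomes Q -> QD, D -> AS; S -> QAC becomes S -> QE, E -> AC.

S -> AC | BC | QE; A -> BB | BS; B -> i; C -> h; D -> AS; E -> AC; Q -> i | AS | CS | QD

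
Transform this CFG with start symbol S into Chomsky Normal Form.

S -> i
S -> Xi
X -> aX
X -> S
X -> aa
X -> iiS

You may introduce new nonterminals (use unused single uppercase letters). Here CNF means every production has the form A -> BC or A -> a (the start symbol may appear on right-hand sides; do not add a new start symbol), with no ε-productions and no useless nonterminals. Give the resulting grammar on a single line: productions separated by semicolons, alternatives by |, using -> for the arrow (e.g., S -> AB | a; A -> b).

No ε-productions.
After unit-elimination: S -> i | Xi; X -> i | Xi | aX | aa | iiS.
TERM: introduce B -> a, A -> i and substitute in every rule of length ≥2.
BIN: X -> AAS becomes X -> AC, C -> AS.

S -> i | XA; A -> i; B -> a; C -> AS; X -> i | AC | BB | BX | XA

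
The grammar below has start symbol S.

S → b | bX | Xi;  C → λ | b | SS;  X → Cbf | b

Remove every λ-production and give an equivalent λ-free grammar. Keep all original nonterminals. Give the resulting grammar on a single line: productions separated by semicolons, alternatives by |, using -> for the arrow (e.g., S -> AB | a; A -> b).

S -> b | Xi | bX; C -> b | SS; X -> b | bf | Cbf

Nullable set: {C}.
Drop C -> λ.
X -> Cbf: C nullable, giving Cbf | bf.
Unchanged (no nullable symbols): S -> Xi; S -> b; S -> bX; C -> SS; C -> b; X -> b.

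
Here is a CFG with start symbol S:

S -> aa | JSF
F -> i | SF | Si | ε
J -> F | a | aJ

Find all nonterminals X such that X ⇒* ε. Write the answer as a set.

{F, J}

Directly nullable (have an ε-rule): {F}.
J is nullable via J -> F (every symbol on the right is already known nullable).
Not nullable: S — each has a terminal in every rule's right-hand side or depends on a non-nullable symbol.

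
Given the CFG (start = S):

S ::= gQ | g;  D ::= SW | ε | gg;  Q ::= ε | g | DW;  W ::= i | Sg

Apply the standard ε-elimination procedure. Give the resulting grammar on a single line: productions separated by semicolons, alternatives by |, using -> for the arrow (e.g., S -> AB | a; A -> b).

Nullable set: {D, Q}.
S -> gQ: Q nullable, giving g | gQ.
Drop D -> ε.
Drop Q -> ε.
Q -> DW: D nullable, giving DW | W.
Unchanged (no nullable symbols): S -> g; D -> SW; D -> gg; Q -> g; W -> Sg; W -> i.

S -> g | gQ; D -> SW | gg; Q -> W | g | DW; W -> i | Sg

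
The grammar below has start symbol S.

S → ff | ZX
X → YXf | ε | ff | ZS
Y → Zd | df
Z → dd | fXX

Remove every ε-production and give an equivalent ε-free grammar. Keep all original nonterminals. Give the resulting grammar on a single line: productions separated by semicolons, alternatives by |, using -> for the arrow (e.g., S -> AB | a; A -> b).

Nullable set: {X}.
S -> ZX: X nullable, giving Z | ZX.
Drop X -> ε.
X -> YXf: X nullable, giving YXf | Yf.
Z -> fXX: X, X nullable, giving f | fX | fXX.
Unchanged (no nullable symbols): S -> ff; X -> ZS; X -> ff; Y -> Zd; Y -> df; Z -> dd.

S -> Z | ZX | ff; X -> Yf | ZS | ff | YXf; Y -> Zd | df; Z -> f | dd | fX | fXX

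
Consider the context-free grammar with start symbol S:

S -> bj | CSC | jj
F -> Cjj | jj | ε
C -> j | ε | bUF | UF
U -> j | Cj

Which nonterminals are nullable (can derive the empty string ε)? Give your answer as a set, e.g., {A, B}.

Directly nullable (have an ε-rule): {C, F}.
Not nullable: S, U — each has a terminal in every rule's right-hand side or depends on a non-nullable symbol.

{C, F}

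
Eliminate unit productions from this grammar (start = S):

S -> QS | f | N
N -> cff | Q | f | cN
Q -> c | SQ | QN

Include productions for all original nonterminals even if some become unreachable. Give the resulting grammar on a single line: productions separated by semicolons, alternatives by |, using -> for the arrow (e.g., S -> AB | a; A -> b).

S -> c | f | QN | QS | SQ | cN | cff; N -> c | f | QN | SQ | cN | cff; Q -> c | QN | SQ

Unit productions: N->Q, S->N.
Unit pairs (A ⇒* B via units): (N,Q), (S,N), (S,Q).
S: inherits non-unit rules of {N, Q, S} → QN | QS | SQ | c | cN | cff | f.
N: inherits non-unit rules of {N, Q} → QN | SQ | c | cN | cff | f.
Q: inherits non-unit rules of {Q} → QN | SQ | c.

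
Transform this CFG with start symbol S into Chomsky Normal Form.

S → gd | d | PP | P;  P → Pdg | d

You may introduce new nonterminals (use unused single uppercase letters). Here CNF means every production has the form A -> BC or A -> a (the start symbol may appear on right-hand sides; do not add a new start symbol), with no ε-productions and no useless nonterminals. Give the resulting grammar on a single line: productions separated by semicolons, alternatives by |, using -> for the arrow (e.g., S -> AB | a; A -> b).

No ε-productions.
After unit-elimination: S -> d | PP | gd | Pdg; P -> d | Pdg.
TERM: introduce A -> d, B -> g and substitute in every rule of length ≥2.
BIN: P -> PAB becomes P -> PC, C -> AB; S -> PAB becomes S -> PD, D -> AB.

S -> d | BA | PD | PP; A -> d; B -> g; C -> AB; D -> AB; P -> d | PC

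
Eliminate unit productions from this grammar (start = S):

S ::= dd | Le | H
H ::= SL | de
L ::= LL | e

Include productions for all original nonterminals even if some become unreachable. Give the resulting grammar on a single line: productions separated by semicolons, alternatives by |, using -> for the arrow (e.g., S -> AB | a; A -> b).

S -> Le | SL | dd | de; H -> SL | de; L -> e | LL

Unit productions: S->H.
Unit pairs (A ⇒* B via units): (S,H).
S: inherits non-unit rules of {H, S} → Le | SL | dd | de.
H: inherits non-unit rules of {H} → SL | de.
L: inherits non-unit rules of {L} → LL | e.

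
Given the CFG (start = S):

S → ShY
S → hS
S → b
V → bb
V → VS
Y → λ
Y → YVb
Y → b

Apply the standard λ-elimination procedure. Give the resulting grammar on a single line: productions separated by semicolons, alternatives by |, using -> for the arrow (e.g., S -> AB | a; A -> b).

S -> b | Sh | hS | ShY; V -> VS | bb; Y -> b | Vb | YVb

Nullable set: {Y}.
S -> ShY: Y nullable, giving Sh | ShY.
Drop Y -> λ.
Y -> YVb: Y nullable, giving Vb | YVb.
Unchanged (no nullable symbols): S -> b; S -> hS; V -> VS; V -> bb; Y -> b.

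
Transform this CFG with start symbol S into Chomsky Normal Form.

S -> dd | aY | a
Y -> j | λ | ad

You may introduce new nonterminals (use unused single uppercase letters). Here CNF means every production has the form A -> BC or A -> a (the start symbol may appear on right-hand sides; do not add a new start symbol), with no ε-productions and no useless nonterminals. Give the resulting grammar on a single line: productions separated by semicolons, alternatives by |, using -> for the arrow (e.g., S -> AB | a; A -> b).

Nullable: {Y}; after ε-elimination: S -> a | aY | dd; Y -> j | ad.
No unit productions to eliminate.
TERM: introduce A -> a, B -> d and substitute in every rule of length ≥2.

S -> a | AY | BB; A -> a; B -> d; Y -> j | AB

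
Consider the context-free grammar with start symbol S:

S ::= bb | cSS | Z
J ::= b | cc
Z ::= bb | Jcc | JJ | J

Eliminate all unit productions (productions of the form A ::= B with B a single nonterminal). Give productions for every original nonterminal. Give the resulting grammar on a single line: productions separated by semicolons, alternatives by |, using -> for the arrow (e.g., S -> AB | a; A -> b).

Unit productions: S->Z, Z->J.
Unit pairs (A ⇒* B via units): (S,J), (S,Z), (Z,J).
S: inherits non-unit rules of {J, S, Z} → JJ | Jcc | b | bb | cSS | cc.
J: inherits non-unit rules of {J} → b | cc.
Z: inherits non-unit rules of {J, Z} → JJ | Jcc | b | bb | cc.

S -> b | JJ | bb | cc | Jcc | cSS; J -> b | cc; Z -> b | JJ | bb | cc | Jcc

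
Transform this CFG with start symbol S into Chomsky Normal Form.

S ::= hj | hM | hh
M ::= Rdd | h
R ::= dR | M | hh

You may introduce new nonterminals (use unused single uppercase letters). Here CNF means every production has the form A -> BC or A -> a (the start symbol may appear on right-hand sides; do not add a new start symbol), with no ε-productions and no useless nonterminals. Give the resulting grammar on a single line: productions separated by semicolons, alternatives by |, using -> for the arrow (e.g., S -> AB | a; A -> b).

S -> BB | BC | BM; A -> d; B -> h; C -> j; D -> AA; E -> AA; M -> h | RD; R -> h | AR | BB | RE

No ε-productions.
After unit-elimination: S -> hM | hh | hj; M -> h | Rdd; R -> h | dR | hh | Rdd.
TERM: introduce A -> d, B -> h, C -> j and substitute in every rule of length ≥2.
BIN: M -> RAA becomes M -> RD, D -> AA; R -> RAA becomes R -> RE, E -> AA.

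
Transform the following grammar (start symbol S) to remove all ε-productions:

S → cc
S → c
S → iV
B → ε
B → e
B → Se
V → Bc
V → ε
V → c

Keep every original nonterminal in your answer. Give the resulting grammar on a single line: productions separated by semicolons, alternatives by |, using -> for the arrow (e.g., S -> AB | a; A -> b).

S -> c | i | cc | iV; B -> e | Se; V -> c | Bc

Nullable set: {B, V}.
S -> iV: V nullable, giving i | iV.
Drop B -> ε.
Drop V -> ε.
V -> Bc: B nullable, giving Bc | c.
Unchanged (no nullable symbols): S -> c; S -> cc; B -> Se; B -> e; V -> c.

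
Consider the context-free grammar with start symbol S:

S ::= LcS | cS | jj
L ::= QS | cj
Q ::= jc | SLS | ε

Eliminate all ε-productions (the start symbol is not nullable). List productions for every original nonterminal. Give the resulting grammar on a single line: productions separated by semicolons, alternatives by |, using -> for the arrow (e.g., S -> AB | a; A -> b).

Nullable set: {Q}.
L -> QS: Q nullable, giving QS | S.
Drop Q -> ε.
Unchanged (no nullable symbols): S -> LcS; S -> cS; S -> jj; L -> cj; Q -> SLS; Q -> jc.

S -> cS | jj | LcS; L -> S | QS | cj; Q -> jc | SLS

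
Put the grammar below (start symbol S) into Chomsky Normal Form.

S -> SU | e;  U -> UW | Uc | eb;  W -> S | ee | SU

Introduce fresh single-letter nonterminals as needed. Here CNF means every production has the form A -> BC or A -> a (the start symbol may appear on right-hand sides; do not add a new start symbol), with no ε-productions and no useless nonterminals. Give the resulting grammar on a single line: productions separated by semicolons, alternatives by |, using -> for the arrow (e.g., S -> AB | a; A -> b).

No ε-productions.
After unit-elimination: S -> e | SU; U -> UW | Uc | eb; W -> e | SU | ee.
TERM: introduce C -> b, A -> c, B -> e and substitute in every rule of length ≥2.

S -> e | SU; A -> c; B -> e; C -> b; U -> BC | UA | UW; W -> e | BB | SU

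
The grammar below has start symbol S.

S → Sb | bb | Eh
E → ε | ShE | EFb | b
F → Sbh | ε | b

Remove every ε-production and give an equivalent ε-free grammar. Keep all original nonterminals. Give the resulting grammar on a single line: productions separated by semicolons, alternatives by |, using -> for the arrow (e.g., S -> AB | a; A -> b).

Nullable set: {E, F}.
S -> Eh: E nullable, giving Eh | h.
Drop E -> ε.
E -> EFb: E, F nullable, giving EFb | Eb | Fb | b.
E -> ShE: E nullable, giving Sh | ShE.
Drop F -> ε.
Unchanged (no nullable symbols): S -> Sb; S -> bb; E -> b; F -> Sbh; F -> b.

S -> h | Eh | Sb | bb; E -> b | Eb | Fb | Sh | EFb | ShE; F -> b | Sbh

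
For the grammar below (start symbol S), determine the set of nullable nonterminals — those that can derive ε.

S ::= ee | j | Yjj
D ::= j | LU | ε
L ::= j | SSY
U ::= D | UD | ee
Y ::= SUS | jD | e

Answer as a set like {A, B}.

{D, U}

Directly nullable (have an ε-rule): {D}.
U is nullable via U -> D (every symbol on the right is already known nullable).
Not nullable: L, S, Y — each has a terminal in every rule's right-hand side or depends on a non-nullable symbol.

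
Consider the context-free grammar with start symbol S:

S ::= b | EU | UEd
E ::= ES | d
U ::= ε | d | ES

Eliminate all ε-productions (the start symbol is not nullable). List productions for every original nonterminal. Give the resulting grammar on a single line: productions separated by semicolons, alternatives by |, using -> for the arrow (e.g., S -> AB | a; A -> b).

Nullable set: {U}.
S -> EU: U nullable, giving E | EU.
S -> UEd: U nullable, giving Ed | UEd.
Drop U -> ε.
Unchanged (no nullable symbols): S -> b; E -> ES; E -> d; U -> ES; U -> d.

S -> E | b | EU | Ed | UEd; E -> d | ES; U -> d | ES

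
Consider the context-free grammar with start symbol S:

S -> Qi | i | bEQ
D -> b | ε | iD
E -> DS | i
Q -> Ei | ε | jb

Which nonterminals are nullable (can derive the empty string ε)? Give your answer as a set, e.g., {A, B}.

{D, Q}

Directly nullable (have an ε-rule): {D, Q}.
Not nullable: E, S — each has a terminal in every rule's right-hand side or depends on a non-nullable symbol.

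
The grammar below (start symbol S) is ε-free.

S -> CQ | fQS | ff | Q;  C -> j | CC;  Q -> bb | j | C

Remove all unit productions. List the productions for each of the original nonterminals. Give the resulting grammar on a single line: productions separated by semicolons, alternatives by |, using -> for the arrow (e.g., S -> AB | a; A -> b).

Unit productions: Q->C, S->Q.
Unit pairs (A ⇒* B via units): (Q,C), (S,C), (S,Q).
S: inherits non-unit rules of {C, Q, S} → CC | CQ | bb | fQS | ff | j.
C: inherits non-unit rules of {C} → CC | j.
Q: inherits non-unit rules of {C, Q} → CC | bb | j.

S -> j | CC | CQ | bb | ff | fQS; C -> j | CC; Q -> j | CC | bb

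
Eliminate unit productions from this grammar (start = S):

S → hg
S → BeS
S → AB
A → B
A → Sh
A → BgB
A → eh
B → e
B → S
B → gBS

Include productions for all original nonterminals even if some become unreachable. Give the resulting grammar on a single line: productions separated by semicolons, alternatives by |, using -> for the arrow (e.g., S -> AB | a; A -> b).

Unit productions: A->B, B->S.
Unit pairs (A ⇒* B via units): (A,B), (A,S), (B,S).
S: inherits non-unit rules of {S} → AB | BeS | hg.
A: inherits non-unit rules of {A, B, S} → AB | BeS | BgB | Sh | e | eh | gBS | hg.
B: inherits non-unit rules of {B, S} → AB | BeS | e | gBS | hg.

S -> AB | hg | BeS; A -> e | AB | Sh | eh | hg | BeS | BgB | gBS; B -> e | AB | hg | BeS | gBS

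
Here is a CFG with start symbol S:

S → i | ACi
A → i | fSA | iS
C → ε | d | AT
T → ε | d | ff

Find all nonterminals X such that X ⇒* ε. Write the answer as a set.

Directly nullable (have an ε-rule): {C, T}.
Not nullable: A, S — each has a terminal in every rule's right-hand side or depends on a non-nullable symbol.

{C, T}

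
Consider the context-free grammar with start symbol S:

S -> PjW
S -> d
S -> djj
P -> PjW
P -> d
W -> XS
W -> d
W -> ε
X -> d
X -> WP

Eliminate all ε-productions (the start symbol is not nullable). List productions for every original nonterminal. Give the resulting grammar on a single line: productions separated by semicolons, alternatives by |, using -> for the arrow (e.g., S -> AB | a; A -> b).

S -> d | Pj | PjW | djj; P -> d | Pj | PjW; W -> d | XS; X -> P | d | WP

Nullable set: {W}.
S -> PjW: W nullable, giving Pj | PjW.
P -> PjW: W nullable, giving Pj | PjW.
Drop W -> ε.
X -> WP: W nullable, giving P | WP.
Unchanged (no nullable symbols): S -> d; S -> djj; P -> d; W -> XS; W -> d; X -> d.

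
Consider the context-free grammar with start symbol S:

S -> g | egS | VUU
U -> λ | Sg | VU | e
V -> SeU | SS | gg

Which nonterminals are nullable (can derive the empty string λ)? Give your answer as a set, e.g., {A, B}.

Directly nullable (have an ε-rule): {U}.
Not nullable: S, V — each has a terminal in every rule's right-hand side or depends on a non-nullable symbol.

{U}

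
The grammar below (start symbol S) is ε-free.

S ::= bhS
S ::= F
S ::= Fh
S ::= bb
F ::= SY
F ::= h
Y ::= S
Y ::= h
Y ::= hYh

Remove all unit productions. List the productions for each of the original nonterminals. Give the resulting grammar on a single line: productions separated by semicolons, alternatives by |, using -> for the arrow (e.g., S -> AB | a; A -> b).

Unit productions: S->F, Y->S.
Unit pairs (A ⇒* B via units): (S,F), (Y,F), (Y,S).
S: inherits non-unit rules of {F, S} → Fh | SY | bb | bhS | h.
F: inherits non-unit rules of {F} → SY | h.
Y: inherits non-unit rules of {F, S, Y} → Fh | SY | bb | bhS | h | hYh.

S -> h | Fh | SY | bb | bhS; F -> h | SY; Y -> h | Fh | SY | bb | bhS | hYh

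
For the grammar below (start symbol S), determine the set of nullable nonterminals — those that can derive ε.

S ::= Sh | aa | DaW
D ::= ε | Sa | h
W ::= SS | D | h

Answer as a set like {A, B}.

Directly nullable (have an ε-rule): {D}.
W is nullable via W -> D (every symbol on the right is already known nullable).
Not nullable: S — each has a terminal in every rule's right-hand side or depends on a non-nullable symbol.

{D, W}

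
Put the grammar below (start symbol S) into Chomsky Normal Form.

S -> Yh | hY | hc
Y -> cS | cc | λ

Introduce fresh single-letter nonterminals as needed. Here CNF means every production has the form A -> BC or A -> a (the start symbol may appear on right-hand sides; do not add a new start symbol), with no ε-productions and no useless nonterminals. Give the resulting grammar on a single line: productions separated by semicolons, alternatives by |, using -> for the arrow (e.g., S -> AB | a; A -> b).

S -> h | AB | AY | YA; A -> h; B -> c; Y -> BB | BS

Nullable: {Y}; after ε-elimination: S -> h | Yh | hY | hc; Y -> cS | cc.
No unit productions to eliminate.
TERM: introduce B -> c, A -> h and substitute in every rule of length ≥2.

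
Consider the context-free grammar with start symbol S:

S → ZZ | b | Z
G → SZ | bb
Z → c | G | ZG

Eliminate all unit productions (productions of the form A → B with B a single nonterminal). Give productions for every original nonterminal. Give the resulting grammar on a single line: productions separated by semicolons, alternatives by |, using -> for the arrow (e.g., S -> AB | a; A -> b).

Unit productions: S->Z, Z->G.
Unit pairs (A ⇒* B via units): (S,G), (S,Z), (Z,G).
S: inherits non-unit rules of {G, S, Z} → SZ | ZG | ZZ | b | bb | c.
G: inherits non-unit rules of {G} → SZ | bb.
Z: inherits non-unit rules of {G, Z} → SZ | ZG | bb | c.

S -> b | c | SZ | ZG | ZZ | bb; G -> SZ | bb; Z -> c | SZ | ZG | bb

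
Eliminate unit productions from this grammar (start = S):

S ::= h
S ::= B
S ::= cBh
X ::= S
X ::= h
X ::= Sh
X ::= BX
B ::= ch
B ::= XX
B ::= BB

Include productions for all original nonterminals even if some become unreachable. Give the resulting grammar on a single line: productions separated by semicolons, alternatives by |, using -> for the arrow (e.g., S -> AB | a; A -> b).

S -> h | BB | XX | ch | cBh; B -> BB | XX | ch; X -> h | BB | BX | Sh | XX | ch | cBh

Unit productions: S->B, X->S.
Unit pairs (A ⇒* B via units): (S,B), (X,B), (X,S).
S: inherits non-unit rules of {B, S} → BB | XX | cBh | ch | h.
B: inherits non-unit rules of {B} → BB | XX | ch.
X: inherits non-unit rules of {B, S, X} → BB | BX | Sh | XX | cBh | ch | h.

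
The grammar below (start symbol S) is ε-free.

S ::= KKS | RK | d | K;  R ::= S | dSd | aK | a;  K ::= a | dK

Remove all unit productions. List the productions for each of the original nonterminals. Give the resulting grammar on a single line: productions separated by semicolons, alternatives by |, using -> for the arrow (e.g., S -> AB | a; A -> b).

Unit productions: R->S, S->K.
Unit pairs (A ⇒* B via units): (R,K), (R,S), (S,K).
S: inherits non-unit rules of {K, S} → KKS | RK | a | d | dK.
K: inherits non-unit rules of {K} → a | dK.
R: inherits non-unit rules of {K, R, S} → KKS | RK | a | aK | d | dK | dSd.

S -> a | d | RK | dK | KKS; K -> a | dK; R -> a | d | RK | aK | dK | KKS | dSd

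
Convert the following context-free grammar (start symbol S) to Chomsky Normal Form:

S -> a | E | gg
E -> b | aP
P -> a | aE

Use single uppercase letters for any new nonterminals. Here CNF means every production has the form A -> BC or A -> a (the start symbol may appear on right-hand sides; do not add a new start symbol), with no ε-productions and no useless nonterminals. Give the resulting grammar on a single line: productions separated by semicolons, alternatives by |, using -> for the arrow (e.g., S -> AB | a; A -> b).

No ε-productions.
After unit-elimination: S -> a | b | aP | gg; E -> b | aP; P -> a | aE.
TERM: introduce A -> a, B -> g and substitute in every rule of length ≥2.

S -> a | b | AP | BB; A -> a; B -> g; E -> b | AP; P -> a | AE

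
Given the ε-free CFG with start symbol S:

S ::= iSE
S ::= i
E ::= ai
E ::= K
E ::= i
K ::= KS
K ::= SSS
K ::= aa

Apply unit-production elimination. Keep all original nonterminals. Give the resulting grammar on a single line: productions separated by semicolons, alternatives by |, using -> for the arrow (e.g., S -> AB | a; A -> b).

Unit productions: E->K.
Unit pairs (A ⇒* B via units): (E,K).
S: inherits non-unit rules of {S} → i | iSE.
E: inherits non-unit rules of {E, K} → KS | SSS | aa | ai | i.
K: inherits non-unit rules of {K} → KS | SSS | aa.

S -> i | iSE; E -> i | KS | aa | ai | SSS; K -> KS | aa | SSS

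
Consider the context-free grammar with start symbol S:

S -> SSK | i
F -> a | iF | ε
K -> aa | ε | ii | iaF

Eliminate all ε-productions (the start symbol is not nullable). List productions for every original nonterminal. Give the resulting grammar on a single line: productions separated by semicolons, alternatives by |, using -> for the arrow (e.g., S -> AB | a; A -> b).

Nullable set: {F, K}.
S -> SSK: K nullable, giving SS | SSK.
Drop F -> ε.
F -> iF: F nullable, giving i | iF.
Drop K -> ε.
K -> iaF: F nullable, giving ia | iaF.
Unchanged (no nullable symbols): S -> i; F -> a; K -> aa; K -> ii.

S -> i | SS | SSK; F -> a | i | iF; K -> aa | ia | ii | iaF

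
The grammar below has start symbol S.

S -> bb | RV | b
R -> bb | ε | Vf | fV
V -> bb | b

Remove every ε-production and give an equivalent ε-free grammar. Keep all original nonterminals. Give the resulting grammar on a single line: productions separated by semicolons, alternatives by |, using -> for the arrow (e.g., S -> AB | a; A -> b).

S -> V | b | RV | bb; R -> Vf | bb | fV; V -> b | bb

Nullable set: {R}.
S -> RV: R nullable, giving RV | V.
Drop R -> ε.
Unchanged (no nullable symbols): S -> b; S -> bb; R -> Vf; R -> bb; R -> fV; V -> b; V -> bb.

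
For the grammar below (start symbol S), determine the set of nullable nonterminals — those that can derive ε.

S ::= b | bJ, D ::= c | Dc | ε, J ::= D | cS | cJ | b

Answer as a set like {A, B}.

{D, J}

Directly nullable (have an ε-rule): {D}.
J is nullable via J -> D (every symbol on the right is already known nullable).
Not nullable: S — each has a terminal in every rule's right-hand side or depends on a non-nullable symbol.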